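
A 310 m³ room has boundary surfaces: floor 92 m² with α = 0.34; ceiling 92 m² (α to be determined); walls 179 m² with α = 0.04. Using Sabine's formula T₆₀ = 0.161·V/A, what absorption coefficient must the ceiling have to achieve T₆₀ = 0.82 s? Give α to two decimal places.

0.24

A = 0.161·V/T₆₀ = 0.161·310/0.82 = 60.87 m² sabins.
Absorption from the other surfaces = 92·0.34 + 179·0.04 = 38.44 m², so the ceiling must supply 22.43 m² over 92 m².
α = 22.43/92 = 0.244.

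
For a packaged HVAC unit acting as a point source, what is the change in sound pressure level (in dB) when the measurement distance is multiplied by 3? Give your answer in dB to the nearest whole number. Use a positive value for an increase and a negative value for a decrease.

-10 dB

With spherical spreading the level changes by −20·log₁₀(r₂/r₁).
ΔL = −20·log₁₀(3) = -9.54 dB.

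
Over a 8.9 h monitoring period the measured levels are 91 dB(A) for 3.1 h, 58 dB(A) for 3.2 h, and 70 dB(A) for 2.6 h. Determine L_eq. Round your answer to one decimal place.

86.5 dB(A)

L_eq = 10·log₁₀[(1/T)·Σ tᵢ·10^(Lᵢ/10)] with T = 8.9 h.
Σ tᵢ·10^(Lᵢ/10) = 3.1·10^(91/10) + 3.2·10^(58/10) + 2.6·10^(70/10) = 3.931e+09.
L_eq = 10·log₁₀(3.931e+09/8.9) = 86.45 dB(A).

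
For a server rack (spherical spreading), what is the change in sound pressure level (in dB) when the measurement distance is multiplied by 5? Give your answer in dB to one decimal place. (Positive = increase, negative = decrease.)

-14.0 dB

With spherical spreading the level changes by −20·log₁₀(r₂/r₁).
ΔL = −20·log₁₀(5) = -13.98 dB.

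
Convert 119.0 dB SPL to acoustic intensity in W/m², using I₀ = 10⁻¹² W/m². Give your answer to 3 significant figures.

I = I₀·10^(L/10) = 10⁻¹² × 10^(119.0/10) = 10^(-0.100).

0.794 W/m²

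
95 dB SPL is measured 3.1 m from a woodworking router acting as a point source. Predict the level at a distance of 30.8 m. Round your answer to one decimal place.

For a point source, L₂ = L₁ − 20·log₁₀(r₂/r₁).
L₂ = 95 − 20·log₁₀(30.8/3.1) = 95 − 19.944 = 75.06 dB SPL.

75.1 dB SPL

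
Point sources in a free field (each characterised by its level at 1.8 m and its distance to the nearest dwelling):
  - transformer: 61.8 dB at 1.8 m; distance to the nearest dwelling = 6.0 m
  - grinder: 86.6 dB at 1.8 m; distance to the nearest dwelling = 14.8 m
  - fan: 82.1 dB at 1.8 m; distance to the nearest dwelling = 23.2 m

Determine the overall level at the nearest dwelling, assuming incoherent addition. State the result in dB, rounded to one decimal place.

Propagate each source to the receiver with L = L_ref − 20·log₁₀(r/r_ref), then add intensities.
transformer: 61.8 − 20·log₁₀(6.0/1.8) = 61.8 − 10.46 = 51.34 dB.
grinder: 86.6 − 20·log₁₀(14.8/1.8) = 86.6 − 18.30 = 68.30 dB.
fan: 82.1 − 20·log₁₀(23.2/1.8) = 82.1 − 22.20 = 59.90 dB.
Σ 10^(L/10) = 7.874e+06 → L_total = 10·log₁₀(7.874e+06) = 68.96 dB.

69.0 dB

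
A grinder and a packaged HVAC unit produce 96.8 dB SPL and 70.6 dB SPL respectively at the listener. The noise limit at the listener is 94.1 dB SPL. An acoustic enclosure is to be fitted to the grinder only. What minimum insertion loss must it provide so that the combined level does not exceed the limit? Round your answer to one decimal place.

2.7 dB

Fixed contribution from the other source: Σ 10^(L/10) = 10^(70.6/10) = 1.148e+07 (70.60 dB SPL).
The limit corresponds to 10^(94.1/10) = 2.570e+09; subtracting the fixed part leaves 2.559e+09 for the grinder, i.e. 94.08 dB SPL.
So the grinder must be reduced from 96.8 to 94.08 dB SPL: IL = 2.72 dB.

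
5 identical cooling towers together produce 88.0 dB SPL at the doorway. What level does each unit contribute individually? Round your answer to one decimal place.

For N identical incoherent sources L_total = L₁ + 10·log₁₀ N, so L₁ = 88.0 − 10·log₁₀(5) = 88.0 − 6.990.

81.0 dB SPL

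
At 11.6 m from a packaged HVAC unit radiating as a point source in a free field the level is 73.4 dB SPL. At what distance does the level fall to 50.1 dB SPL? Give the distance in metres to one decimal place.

Point-source spreading drops the level by 20·log₁₀(r₂/r₁); inverting, r₂/r₁ = 10^(ΔL/20).
r₂ = 11.6·10^((73.4−50.1)/20) = 11.6·10^(23.3/20) = 169.61 m.

169.6 m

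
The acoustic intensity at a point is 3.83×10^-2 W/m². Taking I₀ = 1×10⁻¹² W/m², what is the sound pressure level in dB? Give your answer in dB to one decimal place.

L = 10·log₁₀(I/I₀) = 10·log₁₀(3.83×10^-2/10⁻¹²) = 10·log₁₀(3.83×10^10).
L = 10·(0.5832 + 10) = 105.83 dB.

105.8 dB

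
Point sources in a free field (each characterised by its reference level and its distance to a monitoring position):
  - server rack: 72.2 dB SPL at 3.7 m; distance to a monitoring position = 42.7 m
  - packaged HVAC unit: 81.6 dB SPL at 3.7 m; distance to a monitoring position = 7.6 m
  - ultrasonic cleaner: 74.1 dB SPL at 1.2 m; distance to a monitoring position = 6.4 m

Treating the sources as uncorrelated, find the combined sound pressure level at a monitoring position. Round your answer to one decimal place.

75.5 dB SPL

First find each source's level at the receiver (point-source: −20·log₁₀(r/r_ref)), then combine on an intensity basis.
server rack: 72.2 − 20·log₁₀(42.7/3.7) = 72.2 − 21.24 = 50.96 dB SPL.
packaged HVAC unit: 81.6 − 20·log₁₀(7.6/3.7) = 81.6 − 6.25 = 75.35 dB SPL.
ultrasonic cleaner: 74.1 − 20·log₁₀(6.4/1.2) = 74.1 − 14.54 = 59.56 dB SPL.
Σ 10^(L/10) = 3.529e+07 → L_total = 10·log₁₀(3.529e+07) = 75.48 dB SPL.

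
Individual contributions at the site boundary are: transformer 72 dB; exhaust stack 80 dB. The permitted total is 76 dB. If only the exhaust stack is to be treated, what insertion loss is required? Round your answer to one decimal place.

Fixed contribution from the other source: Σ 10^(L/10) = 10^(72/10) = 1.585e+07 (72.00 dB).
To meet 76 dB overall, the treated exhaust stack may contribute at most 10^(76/10) − 1.585e+07 = 2.396e+07, i.e. 73.80 dB.
Required insertion loss = 80 − 73.80 = 6.20 dB.

6.2 dB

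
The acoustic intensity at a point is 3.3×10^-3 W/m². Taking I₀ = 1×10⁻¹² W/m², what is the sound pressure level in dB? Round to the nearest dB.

95 dB

Dividing by I₀ shifts the exponent by 12: I/I₀ = 3.3×10^9.
L = 10·(0.5185 + 9) = 95.19 dB.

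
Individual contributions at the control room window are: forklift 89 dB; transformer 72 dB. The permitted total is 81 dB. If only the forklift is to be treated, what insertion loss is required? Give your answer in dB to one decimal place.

8.6 dB

The untreated sources together contribute 10^(72/10) = 1.585e+07, i.e. 72.00 dB.
The limit corresponds to 10^(81/10) = 1.259e+08; subtracting the fixed part leaves 1.100e+08 for the forklift, i.e. 80.42 dB.
So the forklift must be reduced from 89 to 80.42 dB: IL = 8.58 dB.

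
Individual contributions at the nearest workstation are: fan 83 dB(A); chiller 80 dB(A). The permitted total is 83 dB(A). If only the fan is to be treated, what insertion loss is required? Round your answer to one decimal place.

3.0 dB

Everything except the fan sums to 10^(80/10) = 1.000e+08 in linear terms, 80.00 dB(A).
The limit corresponds to 10^(83/10) = 1.995e+08; subtracting the fixed part leaves 9.953e+07 for the fan, i.e. 79.98 dB(A).
Required insertion loss = 83 − 79.98 = 3.02 dB.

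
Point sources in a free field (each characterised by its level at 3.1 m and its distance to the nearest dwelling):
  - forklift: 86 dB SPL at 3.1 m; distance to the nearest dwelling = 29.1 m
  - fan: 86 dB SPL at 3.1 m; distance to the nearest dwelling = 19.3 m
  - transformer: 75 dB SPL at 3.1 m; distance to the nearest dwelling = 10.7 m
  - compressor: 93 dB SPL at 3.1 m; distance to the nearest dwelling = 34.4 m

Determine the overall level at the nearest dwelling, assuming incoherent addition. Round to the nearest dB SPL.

Propagate each source to the receiver with L = L_ref − 20·log₁₀(r/r_ref), then add intensities.
forklift: 86 − 20·log₁₀(29.1/3.1) = 86 − 19.45 = 66.55 dB SPL.
fan: 86 − 20·log₁₀(19.3/3.1) = 86 − 15.88 = 70.12 dB SPL.
transformer: 75 − 20·log₁₀(10.7/3.1) = 75 − 10.76 = 64.24 dB SPL.
compressor: 93 − 20·log₁₀(34.4/3.1) = 93 − 20.90 = 72.10 dB SPL.
Σ 10^(L/10) = 3.365e+07 → L_total = 10·log₁₀(3.365e+07) = 75.27 dB SPL.

75 dB SPL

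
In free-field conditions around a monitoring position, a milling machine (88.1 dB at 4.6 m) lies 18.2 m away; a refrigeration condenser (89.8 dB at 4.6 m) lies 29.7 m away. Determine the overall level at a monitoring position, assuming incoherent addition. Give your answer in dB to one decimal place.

78.1 dB

First find each source's level at the receiver (point-source: −20·log₁₀(r/r_ref)), then combine on an intensity basis.
milling machine: 88.1 − 20·log₁₀(18.2/4.6) = 88.1 − 11.95 = 76.15 dB.
refrigeration condenser: 89.8 − 20·log₁₀(29.7/4.6) = 89.8 − 16.20 = 73.60 dB.
Σ 10^(L/10) = 6.415e+07 → L_total = 10·log₁₀(6.415e+07) = 78.07 dB.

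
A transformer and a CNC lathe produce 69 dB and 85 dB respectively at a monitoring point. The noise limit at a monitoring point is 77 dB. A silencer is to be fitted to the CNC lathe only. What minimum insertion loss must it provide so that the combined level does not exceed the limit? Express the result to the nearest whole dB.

9 dB

Everything except the CNC lathe sums to 10^(69/10) = 7.943e+06 in linear terms, 69.00 dB.
The limit corresponds to 10^(77/10) = 5.012e+07; subtracting the fixed part leaves 4.218e+07 for the CNC lathe, i.e. 76.25 dB.
Required insertion loss = 85 − 76.25 = 8.75 dB.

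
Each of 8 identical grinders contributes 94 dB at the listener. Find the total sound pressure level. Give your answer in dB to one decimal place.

With 8 equal, uncorrelated contributions the intensity is 8× that of one unit, giving a rise of 10·log₁₀ 8.
L_total = 94 + 10·log₁₀(8) = 94 + 9.031 = 103.03 dB.

103.0 dB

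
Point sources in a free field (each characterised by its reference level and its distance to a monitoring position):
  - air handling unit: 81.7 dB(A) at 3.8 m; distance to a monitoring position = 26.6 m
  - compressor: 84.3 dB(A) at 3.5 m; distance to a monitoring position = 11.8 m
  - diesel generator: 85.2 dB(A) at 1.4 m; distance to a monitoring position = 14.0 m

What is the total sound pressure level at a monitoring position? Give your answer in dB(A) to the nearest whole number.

75 dB(A)

Propagate each source to the receiver with L = L_ref − 20·log₁₀(r/r_ref), then add intensities.
air handling unit: 81.7 − 20·log₁₀(26.6/3.8) = 81.7 − 16.90 = 64.80 dB(A).
compressor: 84.3 − 20·log₁₀(11.8/3.5) = 84.3 − 10.56 = 73.74 dB(A).
diesel generator: 85.2 − 20·log₁₀(14.0/1.4) = 85.2 − 20.00 = 65.20 dB(A).
Σ 10^(L/10) = 3.001e+07 → L_total = 10·log₁₀(3.001e+07) = 74.77 dB(A).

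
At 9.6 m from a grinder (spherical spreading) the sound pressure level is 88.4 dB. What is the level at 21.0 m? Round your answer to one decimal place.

81.6 dB

Spherical spreading from a point source gives a 20·log₁₀(r₂/r₁) drop.
L₂ = 88.4 − 20·log₁₀(21.0/9.6) = 88.4 − 6.799 = 81.60 dB.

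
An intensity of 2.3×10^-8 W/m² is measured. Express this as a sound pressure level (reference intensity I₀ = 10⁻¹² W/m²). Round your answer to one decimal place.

L = 10·log₁₀(I/I₀) = 10·log₁₀(2.3×10^-8/10⁻¹²) = 10·log₁₀(2.3×10^4).
L = 10·(0.3617 + 4) = 43.62 dB.

43.6 dB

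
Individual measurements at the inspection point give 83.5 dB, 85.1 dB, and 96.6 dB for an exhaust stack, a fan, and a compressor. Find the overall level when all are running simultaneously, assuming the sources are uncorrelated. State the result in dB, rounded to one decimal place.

For uncorrelated sources the intensities add, so convert each level to linear form, sum, and take 10·log₁₀ of the total.
Σ 10^(L/10) = 10^(83.5/10) + 10^(85.1/10) + 10^(96.6/10) = 5.118e+09.
L_total = 10·log₁₀(5.118e+09) = 97.09 dB.

97.1 dB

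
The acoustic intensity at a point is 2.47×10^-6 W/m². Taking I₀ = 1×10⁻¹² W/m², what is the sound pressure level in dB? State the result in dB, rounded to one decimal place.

63.9 dB

Dividing by I₀ shifts the exponent by 12: I/I₀ = 2.47×10^6.
L = 10·(0.3927 + 6) = 63.93 dB.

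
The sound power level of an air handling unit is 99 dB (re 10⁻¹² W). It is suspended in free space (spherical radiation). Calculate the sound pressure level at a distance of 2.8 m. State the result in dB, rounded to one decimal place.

79.1 dB

L_p = L_w − 10·log₁₀(4π·r²) with r = 2.8 m.
4π·r² = 98.52 m², 10·log₁₀ of that is 19.935 dB.
L_p = 99 − 19.935 = 79.06 dB.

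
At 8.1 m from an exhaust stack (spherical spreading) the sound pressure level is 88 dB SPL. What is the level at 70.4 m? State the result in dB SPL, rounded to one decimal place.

69.2 dB SPL

Spherical spreading from a point source gives a 20·log₁₀(r₂/r₁) drop.
L₂ = 88 − 20·log₁₀(70.4/8.1) = 88 − 18.782 = 69.22 dB SPL.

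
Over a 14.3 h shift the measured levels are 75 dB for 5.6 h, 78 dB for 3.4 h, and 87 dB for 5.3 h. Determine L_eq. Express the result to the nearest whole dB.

83 dB

L_eq = 10·log₁₀[(1/T)·Σ tᵢ·10^(Lᵢ/10)] with T = 14.3 h.
Σ tᵢ·10^(Lᵢ/10) = 5.6·10^(75/10) + 3.4·10^(78/10) + 5.3·10^(87/10) = 3.048e+09.
L_eq = 10·log₁₀(3.048e+09/14.3) = 83.29 dB.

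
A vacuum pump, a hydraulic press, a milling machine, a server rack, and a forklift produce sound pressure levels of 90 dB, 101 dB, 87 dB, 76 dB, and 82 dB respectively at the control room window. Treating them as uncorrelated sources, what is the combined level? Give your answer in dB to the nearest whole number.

102 dB

Incoherent sources combine by intensity addition: L_total = 10·log₁₀(Σ 10^(L_i/10)).
Σ 10^(L/10) = 10^(90/10) + 10^(101/10) + 10^(87/10) + 10^(76/10) + 10^(82/10) = 1.429e+10.
L_total = 10·log₁₀(1.429e+10) = 101.55 dB.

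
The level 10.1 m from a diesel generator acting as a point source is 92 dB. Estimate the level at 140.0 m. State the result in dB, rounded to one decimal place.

For a point source, L₂ = L₁ − 20·log₁₀(r₂/r₁).
L₂ = 92 − 20·log₁₀(140.0/10.1) = 92 − 22.836 = 69.16 dB.

69.2 dB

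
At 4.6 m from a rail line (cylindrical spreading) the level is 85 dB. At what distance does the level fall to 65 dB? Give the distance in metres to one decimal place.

The 20.0 dB drop corresponds to a distance ratio of 10^(20.0/10) for a line source.
r₂ = 4.6·10^((85−65)/10) = 4.6·10^(20.0/10) = 460.00 m.

460.0 m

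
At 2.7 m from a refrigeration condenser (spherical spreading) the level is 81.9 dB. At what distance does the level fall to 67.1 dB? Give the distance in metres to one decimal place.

The 14.8 dB drop corresponds to a distance ratio of 10^(14.8/20) for a point source.
r₂ = 2.7·10^((81.9−67.1)/20) = 2.7·10^(14.8/20) = 14.84 m.

14.8 m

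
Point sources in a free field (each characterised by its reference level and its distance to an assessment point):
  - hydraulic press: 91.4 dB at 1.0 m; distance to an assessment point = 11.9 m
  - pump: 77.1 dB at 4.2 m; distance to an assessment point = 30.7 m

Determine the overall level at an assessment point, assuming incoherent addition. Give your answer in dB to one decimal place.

First find each source's level at the receiver (point-source: −20·log₁₀(r/r_ref)), then combine on an intensity basis.
hydraulic press: 91.4 − 20·log₁₀(11.9/1.0) = 91.4 − 21.51 = 69.89 dB.
pump: 77.1 − 20·log₁₀(30.7/4.2) = 77.1 − 17.28 = 59.82 dB.
Σ 10^(L/10) = 1.071e+07 → L_total = 10·log₁₀(1.071e+07) = 70.30 dB.

70.3 dB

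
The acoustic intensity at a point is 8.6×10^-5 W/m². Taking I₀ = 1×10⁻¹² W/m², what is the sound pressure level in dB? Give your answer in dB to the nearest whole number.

Dividing by I₀ shifts the exponent by 12: I/I₀ = 8.6×10^7.
L = 10·(0.9345 + 7) = 79.34 dB.

79 dB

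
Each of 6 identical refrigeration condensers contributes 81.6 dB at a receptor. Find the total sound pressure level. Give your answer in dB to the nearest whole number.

89 dB

With 6 equal, uncorrelated contributions the intensity is 6× that of one unit, giving a rise of 10·log₁₀ 6.
L_total = 81.6 + 10·log₁₀(6) = 81.6 + 7.782 = 89.38 dB.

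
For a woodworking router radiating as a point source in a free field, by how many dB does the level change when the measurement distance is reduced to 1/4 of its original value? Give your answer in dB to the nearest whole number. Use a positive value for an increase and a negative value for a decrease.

+12 dB

With spherical spreading the level changes by −20·log₁₀(r₂/r₁).
ΔL = −20·log₁₀(0.25) = +12.04 dB.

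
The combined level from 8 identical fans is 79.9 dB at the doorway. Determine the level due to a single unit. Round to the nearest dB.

Dividing the total intensity by 8 lowers the level by 10·log₁₀ 8 = 9.031 dB: L₁ = 79.9 − 9.031.

71 dB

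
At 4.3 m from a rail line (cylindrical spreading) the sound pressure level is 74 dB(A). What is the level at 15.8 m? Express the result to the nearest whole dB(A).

For a line source, L₂ = L₁ − 10·log₁₀(r₂/r₁).
L₂ = 74 − 10·log₁₀(15.8/4.3) = 74 − 5.652 = 68.35 dB(A).

68 dB(A)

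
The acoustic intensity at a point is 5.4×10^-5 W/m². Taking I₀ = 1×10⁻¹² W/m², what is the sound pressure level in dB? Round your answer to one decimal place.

Dividing by I₀ shifts the exponent by 12: I/I₀ = 5.4×10^7.
L = 10·(0.7324 + 7) = 77.32 dB.

77.3 dB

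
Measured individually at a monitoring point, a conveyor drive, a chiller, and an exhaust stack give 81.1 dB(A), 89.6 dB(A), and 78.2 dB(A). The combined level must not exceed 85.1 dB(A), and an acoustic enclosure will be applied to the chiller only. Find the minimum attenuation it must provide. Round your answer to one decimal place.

8.5 dB

Everything except the chiller sums to 10^(81.1/10) + 10^(78.2/10) = 1.949e+08 in linear terms, 82.90 dB(A).
The limit corresponds to 10^(85.1/10) = 3.236e+08; subtracting the fixed part leaves 1.287e+08 for the chiller, i.e. 81.10 dB(A).
Required insertion loss = 89.6 − 81.10 = 8.50 dB.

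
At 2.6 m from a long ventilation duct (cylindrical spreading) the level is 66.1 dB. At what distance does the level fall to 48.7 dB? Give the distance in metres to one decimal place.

142.9 m

The 17.4 dB drop corresponds to a distance ratio of 10^(17.4/10) for a line source.
r₂ = 2.6·10^((66.1−48.7)/10) = 2.6·10^(17.4/10) = 142.88 m.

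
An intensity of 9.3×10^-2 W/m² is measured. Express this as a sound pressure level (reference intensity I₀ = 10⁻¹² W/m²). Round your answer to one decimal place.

109.7 dB

L = 10·log₁₀(I/I₀) = 10·log₁₀(9.3×10^-2/10⁻¹²) = 10·log₁₀(9.3×10^10).
L = 10·(0.9685 + 10) = 109.68 dB.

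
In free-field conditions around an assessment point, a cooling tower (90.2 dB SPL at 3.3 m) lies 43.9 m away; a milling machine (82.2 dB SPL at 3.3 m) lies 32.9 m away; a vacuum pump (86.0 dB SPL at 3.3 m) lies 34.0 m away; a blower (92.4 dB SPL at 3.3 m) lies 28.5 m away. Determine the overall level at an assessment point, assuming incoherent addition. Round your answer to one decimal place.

75.4 dB SPL

Propagate each source to the receiver with L = L_ref − 20·log₁₀(r/r_ref), then add intensities.
cooling tower: 90.2 − 20·log₁₀(43.9/3.3) = 90.2 − 22.48 = 67.72 dB SPL.
milling machine: 82.2 − 20·log₁₀(32.9/3.3) = 82.2 − 19.97 = 62.23 dB SPL.
vacuum pump: 86.0 − 20·log₁₀(34.0/3.3) = 86.0 − 20.26 = 65.74 dB SPL.
blower: 92.4 − 20·log₁₀(28.5/3.3) = 92.4 − 18.73 = 73.67 dB SPL.
Σ 10^(L/10) = 3.464e+07 → L_total = 10·log₁₀(3.464e+07) = 75.40 dB SPL.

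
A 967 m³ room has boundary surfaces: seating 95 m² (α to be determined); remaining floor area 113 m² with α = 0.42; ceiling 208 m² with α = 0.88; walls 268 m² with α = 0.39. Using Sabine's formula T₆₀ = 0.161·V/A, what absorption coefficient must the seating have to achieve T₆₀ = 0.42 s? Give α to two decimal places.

0.38

Required total absorption A = 0.161·967/0.42 = 370.68 m².
Absorption from the other surfaces = 113·0.42 + 208·0.88 + 268·0.39 = 335.02 m², so the seating must supply 35.66 m² over 95 m².
α = 35.66/95 = 0.375.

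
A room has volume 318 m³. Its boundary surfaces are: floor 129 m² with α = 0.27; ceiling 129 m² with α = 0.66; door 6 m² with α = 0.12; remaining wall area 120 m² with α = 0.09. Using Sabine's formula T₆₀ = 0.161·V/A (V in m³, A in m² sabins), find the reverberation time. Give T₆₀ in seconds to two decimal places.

0.39 s

Total absorption A = 129·0.27 + 129·0.66 + 6·0.12 + 120·0.09 = 131.49 m² sabins.
T₆₀ = 0.161 × 318 / 131.49 = 0.389 s.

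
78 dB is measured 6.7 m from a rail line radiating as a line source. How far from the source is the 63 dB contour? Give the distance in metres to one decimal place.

Line-source spreading drops the level by 10·log₁₀(r₂/r₁); inverting, r₂/r₁ = 10^(ΔL/10).
r₂ = 6.7·10^((78−63)/10) = 6.7·10^(15.0/10) = 211.87 m.

211.9 m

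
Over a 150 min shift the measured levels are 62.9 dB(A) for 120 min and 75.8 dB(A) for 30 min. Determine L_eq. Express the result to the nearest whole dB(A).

Weight each interval's intensity by its duration and average over T = 150 min:
Σ tᵢ·10^(Lᵢ/10) = 120·10^(62.9/10) + 30·10^(75.8/10) = 1.375e+09.
L_eq = 10·log₁₀(1.375e+09/150) = 69.62 dB(A).

70 dB(A)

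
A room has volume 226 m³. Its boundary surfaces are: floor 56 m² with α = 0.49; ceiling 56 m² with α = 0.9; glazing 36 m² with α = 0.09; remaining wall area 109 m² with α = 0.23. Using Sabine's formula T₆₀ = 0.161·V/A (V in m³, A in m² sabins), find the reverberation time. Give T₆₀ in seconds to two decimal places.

A = Σ Sᵢαᵢ = 56·0.49 + 56·0.9 + 36·0.09 + 109·0.23 = 106.15 m².
T₆₀ = 0.161·V/A = 0.161·226/106.15 = 0.343 s.

0.34 s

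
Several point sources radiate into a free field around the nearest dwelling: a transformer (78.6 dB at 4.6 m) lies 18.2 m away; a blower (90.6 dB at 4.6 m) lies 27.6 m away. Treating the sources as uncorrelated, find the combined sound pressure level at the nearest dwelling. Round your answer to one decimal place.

75.6 dB

Propagate each source to the receiver with L = L_ref − 20·log₁₀(r/r_ref), then add intensities.
transformer: 78.6 − 20·log₁₀(18.2/4.6) = 78.6 − 11.95 = 66.65 dB.
blower: 90.6 − 20·log₁₀(27.6/4.6) = 90.6 − 15.56 = 75.04 dB.
Σ 10^(L/10) = 3.652e+07 → L_total = 10·log₁₀(3.652e+07) = 75.63 dB.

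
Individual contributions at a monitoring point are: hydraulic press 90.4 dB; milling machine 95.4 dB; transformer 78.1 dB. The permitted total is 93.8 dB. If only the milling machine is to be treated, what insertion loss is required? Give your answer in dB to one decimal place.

4.5 dB

The untreated sources together contribute 10^(90.4/10) + 10^(78.1/10) = 1.161e+09, i.e. 90.65 dB.
To meet 93.8 dB overall, the treated milling machine may contribute at most 10^(93.8/10) − 1.161e+09 = 1.238e+09, i.e. 90.93 dB.
So the milling machine must be reduced from 95.4 to 90.93 dB: IL = 4.47 dB.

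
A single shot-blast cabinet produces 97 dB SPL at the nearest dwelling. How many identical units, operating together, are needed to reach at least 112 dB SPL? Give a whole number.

32

Need L₁ + 10·log₁₀ N ≥ 112, i.e. log₁₀ N ≥ 1.50.
N ≥ 10^(15.0/10) = 31.623, so N = 32.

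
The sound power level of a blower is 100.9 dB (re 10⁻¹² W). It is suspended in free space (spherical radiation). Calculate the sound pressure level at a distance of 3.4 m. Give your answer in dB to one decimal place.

79.3 dB

The power spreads over a sphere of area 4π·r², so L_p = L_w − 10·log₁₀(4π·r²).
4π·r² = 145.3 m², 10·log₁₀ of that is 21.622 dB.
L_p = 100.9 − 21.622 = 79.28 dB.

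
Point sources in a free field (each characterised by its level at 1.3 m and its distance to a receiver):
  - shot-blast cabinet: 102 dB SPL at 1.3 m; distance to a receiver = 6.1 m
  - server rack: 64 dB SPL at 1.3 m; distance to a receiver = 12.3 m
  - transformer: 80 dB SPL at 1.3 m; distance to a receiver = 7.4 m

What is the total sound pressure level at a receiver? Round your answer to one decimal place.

88.6 dB SPL

Propagate each source to the receiver with L = L_ref − 20·log₁₀(r/r_ref), then add intensities.
shot-blast cabinet: 102 − 20·log₁₀(6.1/1.3) = 102 − 13.43 = 88.57 dB SPL.
server rack: 64 − 20·log₁₀(12.3/1.3) = 64 − 19.52 = 44.48 dB SPL.
transformer: 80 − 20·log₁₀(7.4/1.3) = 80 − 15.11 = 64.89 dB SPL.
Σ 10^(L/10) = 7.229e+08 → L_total = 10·log₁₀(7.229e+08) = 88.59 dB SPL.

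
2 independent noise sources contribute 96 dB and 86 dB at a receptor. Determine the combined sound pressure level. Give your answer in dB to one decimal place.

96.4 dB

Incoherent sources combine by intensity addition: L_total = 10·log₁₀(Σ 10^(L_i/10)).
Σ 10^(L/10) = 10^(96/10) + 10^(86/10) = 4.379e+09.
L_total = 10·log₁₀(4.379e+09) = 96.41 dB.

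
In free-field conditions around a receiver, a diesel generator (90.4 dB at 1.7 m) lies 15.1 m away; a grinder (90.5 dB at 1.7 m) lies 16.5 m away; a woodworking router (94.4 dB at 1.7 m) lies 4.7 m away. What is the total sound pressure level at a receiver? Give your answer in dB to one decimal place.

85.9 dB

First find each source's level at the receiver (point-source: −20·log₁₀(r/r_ref)), then combine on an intensity basis.
diesel generator: 90.4 − 20·log₁₀(15.1/1.7) = 90.4 − 18.97 = 71.43 dB.
grinder: 90.5 − 20·log₁₀(16.5/1.7) = 90.5 − 19.74 = 70.76 dB.
woodworking router: 94.4 − 20·log₁₀(4.7/1.7) = 94.4 − 8.83 = 85.57 dB.
Σ 10^(L/10) = 3.861e+08 → L_total = 10·log₁₀(3.861e+08) = 85.87 dB.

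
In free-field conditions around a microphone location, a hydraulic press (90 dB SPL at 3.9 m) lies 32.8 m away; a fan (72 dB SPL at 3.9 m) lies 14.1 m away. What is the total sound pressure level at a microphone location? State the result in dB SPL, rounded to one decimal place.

Propagate each source to the receiver with L = L_ref − 20·log₁₀(r/r_ref), then add intensities.
hydraulic press: 90 − 20·log₁₀(32.8/3.9) = 90 − 18.50 = 71.50 dB SPL.
fan: 72 − 20·log₁₀(14.1/3.9) = 72 − 11.16 = 60.84 dB SPL.
Σ 10^(L/10) = 1.535e+07 → L_total = 10·log₁₀(1.535e+07) = 71.86 dB SPL.

71.9 dB SPL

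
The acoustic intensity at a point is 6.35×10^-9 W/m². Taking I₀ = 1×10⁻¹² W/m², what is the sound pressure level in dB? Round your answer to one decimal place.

I/I₀ = 6.35×10^-9/10⁻¹² = 6.35×10^3, and L = 10·log₁₀(I/I₀).
L = 10·(0.8028 + 3) = 38.03 dB.

38.0 dB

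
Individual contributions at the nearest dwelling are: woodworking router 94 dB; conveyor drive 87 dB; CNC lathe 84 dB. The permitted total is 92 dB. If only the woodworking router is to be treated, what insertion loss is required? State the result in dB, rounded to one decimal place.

4.8 dB

The untreated sources together contribute 10^(87/10) + 10^(84/10) = 7.524e+08, i.e. 88.76 dB.
The limit corresponds to 10^(92/10) = 1.585e+09; subtracting the fixed part leaves 8.325e+08 for the woodworking router, i.e. 89.20 dB.
So the woodworking router must be reduced from 94 to 89.20 dB: IL = 4.80 dB.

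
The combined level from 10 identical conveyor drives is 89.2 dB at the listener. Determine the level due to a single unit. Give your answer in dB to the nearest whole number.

79 dB

Dividing the total intensity by 10 lowers the level by 10·log₁₀ 10 = 10.000 dB: L₁ = 89.2 − 10.000.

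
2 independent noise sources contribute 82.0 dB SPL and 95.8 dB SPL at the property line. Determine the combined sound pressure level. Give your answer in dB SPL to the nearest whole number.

96 dB SPL

Incoherent sources combine by intensity addition: L_total = 10·log₁₀(Σ 10^(L_i/10)).
Σ 10^(L/10) = 10^(82.0/10) + 10^(95.8/10) = 3.960e+09.
L_total = 10·log₁₀(3.960e+09) = 95.98 dB SPL.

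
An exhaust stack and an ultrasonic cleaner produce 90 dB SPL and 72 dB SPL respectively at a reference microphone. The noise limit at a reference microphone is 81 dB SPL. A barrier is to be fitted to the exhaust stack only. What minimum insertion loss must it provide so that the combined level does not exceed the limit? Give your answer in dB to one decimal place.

Everything except the exhaust stack sums to 10^(72/10) = 1.585e+07 in linear terms, 72.00 dB SPL.
The limit corresponds to 10^(81/10) = 1.259e+08; subtracting the fixed part leaves 1.100e+08 for the exhaust stack, i.e. 80.42 dB SPL.
Required insertion loss = 90 − 80.42 = 9.58 dB.

9.6 dB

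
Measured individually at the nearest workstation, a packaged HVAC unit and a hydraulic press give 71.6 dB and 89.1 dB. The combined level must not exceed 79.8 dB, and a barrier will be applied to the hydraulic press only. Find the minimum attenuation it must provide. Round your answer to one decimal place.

The untreated sources together contribute 10^(71.6/10) = 1.445e+07, i.e. 71.60 dB.
The limit corresponds to 10^(79.8/10) = 9.550e+07; subtracting the fixed part leaves 8.104e+07 for the hydraulic press, i.e. 79.09 dB.
So the hydraulic press must be reduced from 89.1 to 79.09 dB: IL = 10.01 dB.

10.0 dB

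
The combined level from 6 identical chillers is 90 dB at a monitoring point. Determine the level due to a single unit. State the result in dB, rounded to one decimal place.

6 equal contributions raise the level by 10·log₁₀ 6 = 7.782 dB, so each unit alone gives 90 − 7.782.

82.2 dB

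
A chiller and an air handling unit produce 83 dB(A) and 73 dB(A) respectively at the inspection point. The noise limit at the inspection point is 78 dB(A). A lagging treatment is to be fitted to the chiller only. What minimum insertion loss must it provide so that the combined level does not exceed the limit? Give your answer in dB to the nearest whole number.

7 dB

Fixed contribution from the other source: Σ 10^(L/10) = 10^(73/10) = 1.995e+07 (73.00 dB(A)).
To meet 78 dB(A) overall, the treated chiller may contribute at most 10^(78/10) − 1.995e+07 = 4.314e+07, i.e. 76.35 dB(A).
Required insertion loss = 83 − 76.35 = 6.65 dB.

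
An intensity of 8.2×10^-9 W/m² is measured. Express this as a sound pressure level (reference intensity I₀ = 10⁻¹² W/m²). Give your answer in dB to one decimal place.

Dividing by I₀ shifts the exponent by 12: I/I₀ = 8.2×10^3.
L = 10·(0.9138 + 3) = 39.14 dB.

39.1 dB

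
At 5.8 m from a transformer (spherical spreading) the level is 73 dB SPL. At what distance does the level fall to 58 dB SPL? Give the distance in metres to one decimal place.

32.6 m

The 15.0 dB drop corresponds to a distance ratio of 10^(15.0/20) for a point source.
r₂ = 5.8·10^((73−58)/20) = 5.8·10^(15.0/20) = 32.62 m.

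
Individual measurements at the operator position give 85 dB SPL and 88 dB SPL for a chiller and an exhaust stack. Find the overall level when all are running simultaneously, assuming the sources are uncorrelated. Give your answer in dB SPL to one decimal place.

Incoherent sources combine by intensity addition: L_total = 10·log₁₀(Σ 10^(L_i/10)).
Σ 10^(L/10) = 10^(85/10) + 10^(88/10) = 9.472e+08.
L_total = 10·log₁₀(9.472e+08) = 89.76 dB SPL.

89.8 dB SPL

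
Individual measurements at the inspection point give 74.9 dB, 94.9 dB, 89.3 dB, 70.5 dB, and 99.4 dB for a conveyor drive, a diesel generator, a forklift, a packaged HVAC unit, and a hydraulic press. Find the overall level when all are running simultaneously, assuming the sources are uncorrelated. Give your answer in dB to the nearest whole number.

101 dB

Incoherent sources combine by intensity addition: L_total = 10·log₁₀(Σ 10^(L_i/10)).
Σ 10^(L/10) = 10^(74.9/10) + 10^(94.9/10) + 10^(89.3/10) + 10^(70.5/10) + 10^(99.4/10) = 1.269e+10.
L_total = 10·log₁₀(1.269e+10) = 101.04 dB.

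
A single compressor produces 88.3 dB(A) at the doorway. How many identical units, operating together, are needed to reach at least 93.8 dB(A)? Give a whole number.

4

The shortfall is 93.8 − 88.3 = 5.5 dB, and N units add 10·log₁₀ N, so need 10·log₁₀ N ≥ 5.5.
N ≥ 10^(5.5/10) = 3.548, so N = 4.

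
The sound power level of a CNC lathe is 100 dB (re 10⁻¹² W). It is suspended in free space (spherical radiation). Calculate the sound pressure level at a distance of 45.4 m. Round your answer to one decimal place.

L_p = L_w − 10·log₁₀(4π·r²) with r = 45.4 m.
4π·r² = 2.59e+04 m², 10·log₁₀ of that is 44.133 dB.
L_p = 100 − 44.133 = 55.87 dB.

55.9 dB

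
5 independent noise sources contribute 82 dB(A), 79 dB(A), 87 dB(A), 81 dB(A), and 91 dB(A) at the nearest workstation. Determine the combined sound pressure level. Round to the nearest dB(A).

Incoherent sources combine by intensity addition: L_total = 10·log₁₀(Σ 10^(L_i/10)).
Σ 10^(L/10) = 10^(82/10) + 10^(79/10) + 10^(87/10) + 10^(81/10) + 10^(91/10) = 2.124e+09.
L_total = 10·log₁₀(2.124e+09) = 93.27 dB(A).

93 dB(A)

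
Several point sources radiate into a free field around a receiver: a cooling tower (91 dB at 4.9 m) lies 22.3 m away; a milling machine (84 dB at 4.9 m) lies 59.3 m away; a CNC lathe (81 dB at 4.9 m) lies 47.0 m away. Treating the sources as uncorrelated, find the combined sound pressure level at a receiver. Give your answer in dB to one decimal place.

Propagate each source to the receiver with L = L_ref − 20·log₁₀(r/r_ref), then add intensities.
cooling tower: 91 − 20·log₁₀(22.3/4.9) = 91 − 13.16 = 77.84 dB.
milling machine: 84 − 20·log₁₀(59.3/4.9) = 84 − 21.66 = 62.34 dB.
CNC lathe: 81 − 20·log₁₀(47.0/4.9) = 81 − 19.64 = 61.36 dB.
Σ 10^(L/10) = 6.387e+07 → L_total = 10·log₁₀(6.387e+07) = 78.05 dB.

78.1 dB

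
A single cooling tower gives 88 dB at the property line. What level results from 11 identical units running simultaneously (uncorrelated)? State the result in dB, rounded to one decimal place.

98.4 dB

N identical incoherent sources raise the level by 10·log₁₀ N.
L_total = 88 + 10·log₁₀(11) = 88 + 10.414 = 98.41 dB.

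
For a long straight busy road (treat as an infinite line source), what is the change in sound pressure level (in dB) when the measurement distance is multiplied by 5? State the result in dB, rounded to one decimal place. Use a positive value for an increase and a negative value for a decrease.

-7.0 dB

With cylindrical spreading the level changes by −10·log₁₀(r₂/r₁).
ΔL = −10·log₁₀(5) = -6.99 dB.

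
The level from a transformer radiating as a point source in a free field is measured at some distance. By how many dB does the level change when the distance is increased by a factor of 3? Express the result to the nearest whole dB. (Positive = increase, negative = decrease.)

-10 dB

Point-source spreading: ΔL = −20·log₁₀(r₂/r₁).
ΔL = −20·log₁₀(3) = -9.54 dB.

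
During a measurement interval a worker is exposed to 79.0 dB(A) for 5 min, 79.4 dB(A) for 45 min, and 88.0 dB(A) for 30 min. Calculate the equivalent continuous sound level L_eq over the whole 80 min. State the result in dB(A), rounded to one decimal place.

84.6 dB(A)

Weight each interval's intensity by its duration and average over T = 80 min:
Σ tᵢ·10^(Lᵢ/10) = 5·10^(79.0/10) + 45·10^(79.4/10) + 30·10^(88.0/10) = 2.325e+10.
L_eq = 10·log₁₀(2.325e+10/80) = 84.63 dB(A).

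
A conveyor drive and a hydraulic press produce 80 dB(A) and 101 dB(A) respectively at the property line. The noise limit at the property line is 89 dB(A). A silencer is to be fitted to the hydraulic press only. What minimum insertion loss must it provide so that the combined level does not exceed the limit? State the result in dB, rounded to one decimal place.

12.6 dB

Fixed contribution from the other source: Σ 10^(L/10) = 10^(80/10) = 1.000e+08 (80.00 dB(A)).
To meet 89 dB(A) overall, the treated hydraulic press may contribute at most 10^(89/10) − 1.000e+08 = 6.943e+08, i.e. 88.42 dB(A).
So the hydraulic press must be reduced from 101 to 88.42 dB(A): IL = 12.58 dB.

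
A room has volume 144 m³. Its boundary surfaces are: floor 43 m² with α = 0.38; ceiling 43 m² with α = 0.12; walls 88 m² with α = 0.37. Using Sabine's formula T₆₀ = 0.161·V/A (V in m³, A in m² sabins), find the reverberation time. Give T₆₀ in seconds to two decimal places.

A = Σ Sᵢαᵢ = 43·0.38 + 43·0.12 + 88·0.37 = 54.06 m².
T₆₀ = 0.161 × 144 / 54.06 = 0.429 s.

0.43 s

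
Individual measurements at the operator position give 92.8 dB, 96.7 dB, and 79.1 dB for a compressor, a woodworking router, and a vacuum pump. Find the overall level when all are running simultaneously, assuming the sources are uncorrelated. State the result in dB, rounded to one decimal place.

98.2 dB

Incoherent sources combine by intensity addition: L_total = 10·log₁₀(Σ 10^(L_i/10)).
Σ 10^(L/10) = 10^(92.8/10) + 10^(96.7/10) + 10^(79.1/10) = 6.664e+09.
L_total = 10·log₁₀(6.664e+09) = 98.24 dB.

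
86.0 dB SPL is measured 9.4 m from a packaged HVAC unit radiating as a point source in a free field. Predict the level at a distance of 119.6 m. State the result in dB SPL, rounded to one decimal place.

Spherical spreading from a point source gives a 20·log₁₀(r₂/r₁) drop.
L₂ = 86.0 − 20·log₁₀(119.6/9.4) = 86.0 − 22.092 = 63.91 dB SPL.

63.9 dB SPL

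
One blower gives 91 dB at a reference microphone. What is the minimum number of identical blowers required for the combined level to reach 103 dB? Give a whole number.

16

N identical sources give L₁ + 10·log₁₀ N, so require 10·log₁₀ N ≥ 103 − 91 = 12.0 dB.
N ≥ 10^(12.0/10) = 15.849, so N = 16.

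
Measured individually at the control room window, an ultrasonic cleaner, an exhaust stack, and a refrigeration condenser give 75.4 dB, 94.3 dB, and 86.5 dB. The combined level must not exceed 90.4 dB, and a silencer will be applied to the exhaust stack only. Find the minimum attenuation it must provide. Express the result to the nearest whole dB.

6 dB

The untreated sources together contribute 10^(75.4/10) + 10^(86.5/10) = 4.814e+08, i.e. 86.82 dB.
To meet 90.4 dB overall, the treated exhaust stack may contribute at most 10^(90.4/10) − 4.814e+08 = 6.151e+08, i.e. 87.89 dB.
So the exhaust stack must be reduced from 94.3 to 87.89 dB: IL = 6.41 dB.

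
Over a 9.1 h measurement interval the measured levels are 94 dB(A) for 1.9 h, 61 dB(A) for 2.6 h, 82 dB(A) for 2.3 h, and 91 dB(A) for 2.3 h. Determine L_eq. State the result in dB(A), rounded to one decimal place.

Weight each interval's intensity by its duration and average over T = 9.1 h:
Σ tᵢ·10^(Lᵢ/10) = 1.9·10^(94/10) + 2.6·10^(61/10) + 2.3·10^(82/10) + 2.3·10^(91/10) = 8.036e+09.
L_eq = 10·log₁₀(8.036e+09/9.1) = 89.46 dB(A).

89.5 dB(A)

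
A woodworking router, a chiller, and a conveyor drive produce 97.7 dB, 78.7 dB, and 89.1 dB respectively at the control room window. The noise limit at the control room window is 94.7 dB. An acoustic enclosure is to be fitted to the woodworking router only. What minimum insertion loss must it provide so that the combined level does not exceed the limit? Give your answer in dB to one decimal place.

4.6 dB

Everything except the woodworking router sums to 10^(78.7/10) + 10^(89.1/10) = 8.870e+08 in linear terms, 89.48 dB.
To meet 94.7 dB overall, the treated woodworking router may contribute at most 10^(94.7/10) − 8.870e+08 = 2.064e+09, i.e. 93.15 dB.
So the woodworking router must be reduced from 97.7 to 93.15 dB: IL = 4.55 dB.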